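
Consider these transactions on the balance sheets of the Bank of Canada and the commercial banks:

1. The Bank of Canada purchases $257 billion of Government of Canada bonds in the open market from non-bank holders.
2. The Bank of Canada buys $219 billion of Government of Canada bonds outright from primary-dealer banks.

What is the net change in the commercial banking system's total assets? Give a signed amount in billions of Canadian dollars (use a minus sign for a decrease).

Asset purchase (from non-banks) $257 billion: bank balance sheets expand → +$257B.
OMO purchase (from banks) $219 billion: just an asset swap on bank balance sheets → 0.
Net: 257 + 0 = +$257 billion.

+$257 billion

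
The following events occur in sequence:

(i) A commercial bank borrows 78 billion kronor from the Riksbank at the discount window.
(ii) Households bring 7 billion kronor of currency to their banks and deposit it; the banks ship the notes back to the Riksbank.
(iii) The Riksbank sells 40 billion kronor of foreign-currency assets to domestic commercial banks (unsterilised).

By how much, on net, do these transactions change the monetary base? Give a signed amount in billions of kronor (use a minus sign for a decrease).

+38 billion

Discount-window loan 78 billion kronor: Riksbank balance sheet expands → +78B.
Currency deposit 7 billion kronor: just a shift between currency and reserves — both are base money → 0.
FX sale 40 billion kronor: Riksbank balance sheet contracts → −40B.
Net: 78 + 0 − 40 = +38 billion.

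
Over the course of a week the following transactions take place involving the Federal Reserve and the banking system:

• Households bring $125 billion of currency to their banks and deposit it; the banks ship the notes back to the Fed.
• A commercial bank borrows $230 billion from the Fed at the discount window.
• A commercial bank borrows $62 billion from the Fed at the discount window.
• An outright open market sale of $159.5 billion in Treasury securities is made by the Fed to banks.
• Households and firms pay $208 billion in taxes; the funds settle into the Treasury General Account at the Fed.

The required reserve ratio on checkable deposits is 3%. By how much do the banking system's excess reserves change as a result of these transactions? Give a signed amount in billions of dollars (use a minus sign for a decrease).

+$51.99 billion

Currency deposit $125 billion: reserves +$125B, deposits +$125B.
Discount-window loan $230 billion: reserves +$230B, deposits 0.
Discount-window loan $62 billion: reserves +$62B, deposits 0.
OMO sale (to banks) $159.5 billion: reserves −$159.5B, deposits 0.
Government account inflow $208 billion: reserves −$208B, deposits −$208B.
Totals: Δreserves = +$49.5B, Δdeposits = −$83B.
Δrequired reserves = 3% × −$83B = −$2.49B.
Δexcess reserves = Δreserves − Δrequired = +$49.5B − (−$2.49B) = +$51.99 billion.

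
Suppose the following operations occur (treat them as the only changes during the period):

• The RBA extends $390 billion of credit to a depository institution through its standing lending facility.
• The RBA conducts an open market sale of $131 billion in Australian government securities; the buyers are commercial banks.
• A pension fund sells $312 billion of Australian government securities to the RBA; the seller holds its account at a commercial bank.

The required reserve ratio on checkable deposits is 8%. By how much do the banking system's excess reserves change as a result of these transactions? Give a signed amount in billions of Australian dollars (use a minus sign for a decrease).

+$546.04 billion

Discount-window loan $390 billion: reserves +$390B, deposits 0.
OMO sale (to banks) $131 billion: reserves −$131B, deposits 0.
Asset purchase (from non-banks) $312 billion: reserves +$312B, deposits +$312B.
Totals: Δreserves = +$571B, Δdeposits = +$312B.
Δrequired reserves = 8% × +$312B = +$24.96B.
Δexcess reserves = Δreserves − Δrequired = +$571B − (+$24.96B) = +$546.04 billion.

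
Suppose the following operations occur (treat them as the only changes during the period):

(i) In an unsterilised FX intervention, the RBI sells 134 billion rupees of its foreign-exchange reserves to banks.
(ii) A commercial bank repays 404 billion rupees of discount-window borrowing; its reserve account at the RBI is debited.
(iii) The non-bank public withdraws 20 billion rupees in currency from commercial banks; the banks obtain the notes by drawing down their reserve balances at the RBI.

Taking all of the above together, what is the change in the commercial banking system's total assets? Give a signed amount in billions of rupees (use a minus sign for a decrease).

FX sale 134 billion rupees: just an asset swap on bank balance sheets → 0.
Discount-window repayment 404 billion rupees: bank balance sheets shrink → −404B.
Currency withdrawal 20 billion rupees: bank balance sheets shrink → −20B.
Net: 0 − 404 − 20 = -424 billion.

-424 billion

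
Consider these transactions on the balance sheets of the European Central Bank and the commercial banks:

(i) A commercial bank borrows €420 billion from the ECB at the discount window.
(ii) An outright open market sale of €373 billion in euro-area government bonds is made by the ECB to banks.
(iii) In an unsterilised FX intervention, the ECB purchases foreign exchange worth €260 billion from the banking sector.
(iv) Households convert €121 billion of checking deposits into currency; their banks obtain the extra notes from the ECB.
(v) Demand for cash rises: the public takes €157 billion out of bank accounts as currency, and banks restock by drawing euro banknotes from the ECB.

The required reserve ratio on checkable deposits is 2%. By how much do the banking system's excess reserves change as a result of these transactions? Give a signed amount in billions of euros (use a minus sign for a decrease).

+€34.56 billion

Discount-window loan €420 billion: reserves +€420B, deposits 0.
OMO sale (to banks) €373 billion: reserves −€373B, deposits 0.
FX purchase €260 billion: reserves +€260B, deposits 0.
Currency withdrawal €121 billion: reserves −€121B, deposits −€121B.
Currency withdrawal €157 billion: reserves −€157B, deposits −€157B.
Totals: Δreserves = +€29B, Δdeposits = −€278B.
Δrequired reserves = 2% × −€278B = −€5.56B.
Δexcess reserves = Δreserves − Δrequired = +€29B − (−€5.56B) = +€34.56 billion.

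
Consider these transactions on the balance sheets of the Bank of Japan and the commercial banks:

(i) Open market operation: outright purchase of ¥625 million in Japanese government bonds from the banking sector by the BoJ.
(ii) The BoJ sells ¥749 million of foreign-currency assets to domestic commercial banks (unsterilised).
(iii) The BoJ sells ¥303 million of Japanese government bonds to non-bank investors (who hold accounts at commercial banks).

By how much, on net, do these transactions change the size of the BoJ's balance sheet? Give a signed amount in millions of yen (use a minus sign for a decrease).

OMO purchase (from banks) ¥625 million: a BoJ asset is acquired → +¥625M.
FX sale ¥749 million: a BoJ asset is shed → −¥749M.
Asset sale (to non-banks) ¥303 million: a BoJ asset is shed → −¥303M.
Net: 625 − 749 − 303 = -¥427 million.

-¥427 million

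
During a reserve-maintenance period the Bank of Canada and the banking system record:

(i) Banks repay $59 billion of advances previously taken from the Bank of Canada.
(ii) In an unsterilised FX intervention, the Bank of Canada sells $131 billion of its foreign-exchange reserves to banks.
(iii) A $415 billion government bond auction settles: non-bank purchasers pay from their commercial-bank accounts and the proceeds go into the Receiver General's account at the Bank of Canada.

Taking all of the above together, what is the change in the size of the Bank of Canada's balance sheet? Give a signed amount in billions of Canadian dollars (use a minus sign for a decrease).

Discount-window repayment $59 billion: a Bank of Canada asset is shed → −$59B.
FX sale $131 billion: a Bank of Canada asset is shed → −$131B.
Government account inflow $415 billion: only the composition of liabilities changes → 0.
Net: −59 − 131 + 0 = -$190 billion.

-$190 billion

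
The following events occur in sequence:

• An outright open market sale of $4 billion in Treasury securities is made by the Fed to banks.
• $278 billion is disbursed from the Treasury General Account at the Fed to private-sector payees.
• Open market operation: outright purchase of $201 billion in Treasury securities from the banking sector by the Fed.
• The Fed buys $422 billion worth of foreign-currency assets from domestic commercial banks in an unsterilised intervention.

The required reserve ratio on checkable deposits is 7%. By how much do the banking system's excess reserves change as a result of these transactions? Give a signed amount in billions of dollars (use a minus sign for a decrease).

+$877.54 billion

OMO sale (to banks) $4 billion: reserves −$4B, deposits 0.
Government spending $278 billion: reserves +$278B, deposits +$278B.
OMO purchase (from banks) $201 billion: reserves +$201B, deposits 0.
FX purchase $422 billion: reserves +$422B, deposits 0.
Totals: Δreserves = +$897B, Δdeposits = +$278B.
Δrequired reserves = 7% × +$278B = +$19.46B.
Δexcess reserves = Δreserves − Δrequired = +$897B − (+$19.46B) = +$877.54 billion.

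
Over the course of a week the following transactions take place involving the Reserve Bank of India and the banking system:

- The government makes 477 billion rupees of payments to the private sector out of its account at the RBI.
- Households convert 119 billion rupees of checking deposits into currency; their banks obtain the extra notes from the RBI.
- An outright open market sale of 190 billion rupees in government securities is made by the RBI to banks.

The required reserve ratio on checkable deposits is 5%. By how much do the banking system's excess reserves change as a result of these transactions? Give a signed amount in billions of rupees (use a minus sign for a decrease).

Government spending 477 billion rupees: reserves +477B, deposits +477B.
Currency withdrawal 119 billion rupees: reserves −119B, deposits −119B.
OMO sale (to banks) 190 billion rupees: reserves −190B, deposits 0.
Totals: Δreserves = +168B, Δdeposits = +358B.
Δrequired reserves = 5% × +358B = +17.9B.
Δexcess reserves = Δreserves − Δrequired = +168B − (+17.9B) = +150.1 billion.

+150.1 billion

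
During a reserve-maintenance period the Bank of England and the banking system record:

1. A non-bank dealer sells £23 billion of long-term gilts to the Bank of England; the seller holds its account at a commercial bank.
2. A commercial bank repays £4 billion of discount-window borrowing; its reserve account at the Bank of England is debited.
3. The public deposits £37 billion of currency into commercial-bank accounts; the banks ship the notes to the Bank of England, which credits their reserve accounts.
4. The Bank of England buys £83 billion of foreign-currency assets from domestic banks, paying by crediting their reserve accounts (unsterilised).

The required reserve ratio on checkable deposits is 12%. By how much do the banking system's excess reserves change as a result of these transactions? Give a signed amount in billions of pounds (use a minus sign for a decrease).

Asset purchase (from non-banks) £23 billion: reserves +£23B, deposits +£23B.
Discount-window repayment £4 billion: reserves −£4B, deposits 0.
Currency deposit £37 billion: reserves +£37B, deposits +£37B.
FX purchase £83 billion: reserves +£83B, deposits 0.
Totals: Δreserves = +£139B, Δdeposits = +£60B.
Δrequired reserves = 12% × +£60B = +£7.2B.
Δexcess reserves = Δreserves − Δrequired = +£139B − (+£7.2B) = +£131.8 billion.

+£131.8 billion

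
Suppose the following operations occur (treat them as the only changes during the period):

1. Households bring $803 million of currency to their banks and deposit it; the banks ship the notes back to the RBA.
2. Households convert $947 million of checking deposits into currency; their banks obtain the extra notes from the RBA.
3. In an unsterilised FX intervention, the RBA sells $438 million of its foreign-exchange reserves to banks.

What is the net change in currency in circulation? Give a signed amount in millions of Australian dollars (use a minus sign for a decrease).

+$144 million

RBA balance sheet:
  Assets:      Foreign assets −$438M
  Liabilities: Bank reserves −$582M, Currency in circulation +$144M
Commercial banking system:
  Assets:      Reserves at CB −$582M, Foreign assets +$438M
  Liabilities: Checkable deposits −$144M
So the change in currency in circulation is +$144 million.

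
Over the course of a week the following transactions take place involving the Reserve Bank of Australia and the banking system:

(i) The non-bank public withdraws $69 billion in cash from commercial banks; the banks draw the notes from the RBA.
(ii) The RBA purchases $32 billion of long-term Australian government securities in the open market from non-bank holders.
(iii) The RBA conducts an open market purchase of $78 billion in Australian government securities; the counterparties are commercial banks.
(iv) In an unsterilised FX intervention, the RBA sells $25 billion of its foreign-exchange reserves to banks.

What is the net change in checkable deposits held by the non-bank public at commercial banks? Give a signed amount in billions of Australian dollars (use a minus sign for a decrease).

-$37 billion

RBA balance sheet:
  Assets:      Securities +$110B, Foreign assets −$25B
  Liabilities: Bank reserves +$16B, Currency in circulation +$69B
Commercial banking system:
  Assets:      Reserves at CB +$16B, Securities −$78B, Foreign assets +$25B
  Liabilities: Checkable deposits −$37B
So the change in checkable deposits held by the non-bank public at commercial banks is -$37 billion.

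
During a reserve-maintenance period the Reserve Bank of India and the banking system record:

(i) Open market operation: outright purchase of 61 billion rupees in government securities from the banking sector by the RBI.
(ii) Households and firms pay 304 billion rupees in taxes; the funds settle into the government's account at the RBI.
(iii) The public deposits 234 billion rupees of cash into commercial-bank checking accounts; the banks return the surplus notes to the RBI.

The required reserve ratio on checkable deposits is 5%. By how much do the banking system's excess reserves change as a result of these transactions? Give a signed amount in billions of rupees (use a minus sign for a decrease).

OMO purchase (from banks) 61 billion rupees: reserves +61B, deposits 0.
Government account inflow 304 billion rupees: reserves −304B, deposits −304B.
Currency deposit 234 billion rupees: reserves +234B, deposits +234B.
Totals: Δreserves = −9B, Δdeposits = −70B.
Δrequired reserves = 5% × −70B = −3.5B.
Δexcess reserves = Δreserves − Δrequired = −9B − (−3.5B) = -5.5 billion.

-5.5 billion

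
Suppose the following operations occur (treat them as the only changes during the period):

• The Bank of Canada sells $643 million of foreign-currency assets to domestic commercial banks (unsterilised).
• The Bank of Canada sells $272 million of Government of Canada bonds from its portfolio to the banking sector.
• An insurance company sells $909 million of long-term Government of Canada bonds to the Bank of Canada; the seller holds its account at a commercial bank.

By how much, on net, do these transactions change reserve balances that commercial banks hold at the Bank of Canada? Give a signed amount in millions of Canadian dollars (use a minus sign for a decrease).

-$6 million

FX sale $643 million: the buying banks pay out of their reserve balances → −$643M.
OMO sale (to banks) $272 million: the buying banks pay out of their reserve balances → −$272M.
Asset purchase (from non-banks) $909 million: the Bank of Canada pays by crediting reserve accounts → +$909M.
Net: −643 − 272 + 909 = -$6 million.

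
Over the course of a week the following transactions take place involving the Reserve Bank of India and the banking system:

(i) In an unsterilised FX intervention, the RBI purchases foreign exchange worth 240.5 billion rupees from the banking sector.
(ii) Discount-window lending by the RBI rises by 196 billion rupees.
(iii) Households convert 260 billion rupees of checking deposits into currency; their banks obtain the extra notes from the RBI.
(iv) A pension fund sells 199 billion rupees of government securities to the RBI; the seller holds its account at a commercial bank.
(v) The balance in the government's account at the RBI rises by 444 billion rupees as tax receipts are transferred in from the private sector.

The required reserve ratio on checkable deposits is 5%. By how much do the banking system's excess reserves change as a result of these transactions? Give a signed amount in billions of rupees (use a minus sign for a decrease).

-43.25 billion

FX purchase 240.5 billion rupees: reserves +240.5B, deposits 0.
Discount-window loan 196 billion rupees: reserves +196B, deposits 0.
Currency withdrawal 260 billion rupees: reserves −260B, deposits −260B.
Asset purchase (from non-banks) 199 billion rupees: reserves +199B, deposits +199B.
Government account inflow 444 billion rupees: reserves −444B, deposits −444B.
Totals: Δreserves = −68.5B, Δdeposits = −505B.
Δrequired reserves = 5% × −505B = −25.25B.
Δexcess reserves = Δreserves − Δrequired = −68.5B − (−25.25B) = -43.25 billion.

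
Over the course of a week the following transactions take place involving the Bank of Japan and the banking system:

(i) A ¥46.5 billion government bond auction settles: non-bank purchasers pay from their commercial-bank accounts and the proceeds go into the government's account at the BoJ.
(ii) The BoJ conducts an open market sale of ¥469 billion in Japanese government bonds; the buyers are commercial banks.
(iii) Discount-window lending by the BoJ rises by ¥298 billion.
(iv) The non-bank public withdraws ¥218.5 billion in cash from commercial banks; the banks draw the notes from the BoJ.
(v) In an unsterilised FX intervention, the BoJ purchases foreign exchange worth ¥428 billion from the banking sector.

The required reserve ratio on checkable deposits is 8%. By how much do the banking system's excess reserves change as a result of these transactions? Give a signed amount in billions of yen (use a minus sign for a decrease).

Government account inflow ¥46.5 billion: reserves −¥46.5B, deposits −¥46.5B.
OMO sale (to banks) ¥469 billion: reserves −¥469B, deposits 0.
Discount-window loan ¥298 billion: reserves +¥298B, deposits 0.
Currency withdrawal ¥218.5 billion: reserves −¥218.5B, deposits −¥218.5B.
FX purchase ¥428 billion: reserves +¥428B, deposits 0.
Totals: Δreserves = −¥8B, Δdeposits = −¥265B.
Δrequired reserves = 8% × −¥265B = −¥21.2B.
Δexcess reserves = Δreserves − Δrequired = −¥8B − (−¥21.2B) = +¥13.2 billion.

+¥13.2 billion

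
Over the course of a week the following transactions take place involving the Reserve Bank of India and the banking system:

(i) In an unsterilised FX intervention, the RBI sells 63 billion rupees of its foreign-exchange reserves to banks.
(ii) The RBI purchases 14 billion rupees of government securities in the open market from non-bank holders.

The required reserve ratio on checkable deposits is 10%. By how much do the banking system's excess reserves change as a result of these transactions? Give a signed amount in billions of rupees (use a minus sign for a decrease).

-50.4 billion

FX sale 63 billion rupees: reserves −63B, deposits 0.
Asset purchase (from non-banks) 14 billion rupees: reserves +14B, deposits +14B.
Totals: Δreserves = −49B, Δdeposits = +14B.
Δrequired reserves = 10% × +14B = +1.4B.
Δexcess reserves = Δreserves − Δrequired = −49B − (+1.4B) = -50.4 billion.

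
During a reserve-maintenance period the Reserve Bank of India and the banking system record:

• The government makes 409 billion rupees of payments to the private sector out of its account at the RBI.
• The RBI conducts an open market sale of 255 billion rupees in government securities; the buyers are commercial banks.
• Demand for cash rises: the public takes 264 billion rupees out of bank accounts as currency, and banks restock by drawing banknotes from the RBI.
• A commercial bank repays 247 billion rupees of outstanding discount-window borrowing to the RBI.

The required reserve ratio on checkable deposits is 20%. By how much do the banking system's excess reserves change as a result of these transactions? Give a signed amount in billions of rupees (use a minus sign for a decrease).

-386 billion

Government spending 409 billion rupees: reserves +409B, deposits +409B.
OMO sale (to banks) 255 billion rupees: reserves −255B, deposits 0.
Currency withdrawal 264 billion rupees: reserves −264B, deposits −264B.
Discount-window repayment 247 billion rupees: reserves −247B, deposits 0.
Totals: Δreserves = −357B, Δdeposits = +145B.
Δrequired reserves = 20% × +145B = +29B.
Δexcess reserves = Δreserves − Δrequired = −357B − (+29B) = -386 billion.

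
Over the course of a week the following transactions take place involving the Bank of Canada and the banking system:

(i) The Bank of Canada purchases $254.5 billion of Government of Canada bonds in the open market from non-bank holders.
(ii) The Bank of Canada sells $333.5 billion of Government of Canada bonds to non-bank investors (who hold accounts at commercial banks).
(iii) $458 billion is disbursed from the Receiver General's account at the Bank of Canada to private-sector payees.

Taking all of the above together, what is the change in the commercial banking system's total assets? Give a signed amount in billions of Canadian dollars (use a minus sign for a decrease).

Asset purchase (from non-banks) $254.5 billion: bank balance sheets expand → +$254.5B.
Asset sale (to non-banks) $333.5 billion: bank balance sheets shrink → −$333.5B.
Government spending $458 billion: bank balance sheets expand → +$458B.
Net: 254.5 − 333.5 + 458 = +$379 billion.

+$379 billion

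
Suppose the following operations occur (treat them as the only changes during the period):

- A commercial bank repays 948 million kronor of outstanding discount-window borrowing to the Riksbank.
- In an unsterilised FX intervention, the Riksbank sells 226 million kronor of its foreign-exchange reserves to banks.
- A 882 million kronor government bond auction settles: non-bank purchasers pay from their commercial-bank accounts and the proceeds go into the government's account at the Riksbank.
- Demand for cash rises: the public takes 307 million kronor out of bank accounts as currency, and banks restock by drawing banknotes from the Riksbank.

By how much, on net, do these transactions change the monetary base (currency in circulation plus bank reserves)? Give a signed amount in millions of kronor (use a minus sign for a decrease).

-2056 million

Riksbank balance sheet:
  Assets:      Loans to banks −948M, Foreign assets −226M
  Liabilities: Bank reserves −2363M, Currency in circulation +307M, Government deposits +882M
Monetary base = currency + reserves: +307M + (−2363M) = -2056 million.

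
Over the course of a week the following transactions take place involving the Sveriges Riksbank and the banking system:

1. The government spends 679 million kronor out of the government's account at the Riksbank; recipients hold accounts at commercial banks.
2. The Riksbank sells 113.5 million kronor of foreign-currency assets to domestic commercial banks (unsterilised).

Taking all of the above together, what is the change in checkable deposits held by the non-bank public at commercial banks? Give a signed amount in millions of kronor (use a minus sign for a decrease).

+679 million

Riksbank balance sheet:
  Assets:      Foreign assets −113.5M
  Liabilities: Bank reserves +565.5M, Government deposits −679M
Commercial banking system:
  Assets:      Reserves at CB +565.5M, Foreign assets +113.5M
  Liabilities: Checkable deposits +679M
So the change in checkable deposits held by the non-bank public at commercial banks is +679 million.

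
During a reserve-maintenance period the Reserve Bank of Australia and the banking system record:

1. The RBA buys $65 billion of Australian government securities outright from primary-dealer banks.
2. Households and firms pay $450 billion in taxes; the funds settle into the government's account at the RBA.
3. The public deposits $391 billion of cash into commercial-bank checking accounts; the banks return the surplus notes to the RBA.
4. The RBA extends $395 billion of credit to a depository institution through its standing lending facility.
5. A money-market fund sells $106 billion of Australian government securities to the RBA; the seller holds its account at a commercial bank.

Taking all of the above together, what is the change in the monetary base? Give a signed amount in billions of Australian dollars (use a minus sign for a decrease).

OMO purchase (from banks) $65 billion: RBA balance sheet expands → +$65B.
Government account inflow $450 billion: reserves shift to a non-base liability → −$450B.
Currency deposit $391 billion: just a shift between currency and reserves — both are base money → 0.
Discount-window loan $395 billion: RBA balance sheet expands → +$395B.
Asset purchase (from non-banks) $106 billion: RBA balance sheet expands → +$106B.
Net: 65 − 450 + 0 + 395 + 106 = +$116 billion.

+$116 billion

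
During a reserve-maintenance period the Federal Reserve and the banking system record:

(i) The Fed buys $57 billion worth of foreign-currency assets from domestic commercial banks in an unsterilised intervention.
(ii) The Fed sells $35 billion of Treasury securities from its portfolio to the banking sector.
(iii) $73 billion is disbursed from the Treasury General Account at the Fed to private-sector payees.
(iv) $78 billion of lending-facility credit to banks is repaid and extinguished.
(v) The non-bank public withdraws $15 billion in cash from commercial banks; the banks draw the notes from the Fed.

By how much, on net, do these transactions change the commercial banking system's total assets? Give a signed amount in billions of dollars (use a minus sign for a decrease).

FX purchase $57 billion: just an asset swap on bank balance sheets → 0.
OMO sale (to banks) $35 billion: just an asset swap on bank balance sheets → 0.
Government spending $73 billion: bank balance sheets expand → +$73B.
Discount-window repayment $78 billion: bank balance sheets shrink → −$78B.
Currency withdrawal $15 billion: bank balance sheets shrink → −$15B.
Net: 0 + 0 + 73 − 78 − 15 = -$20 billion.

-$20 billion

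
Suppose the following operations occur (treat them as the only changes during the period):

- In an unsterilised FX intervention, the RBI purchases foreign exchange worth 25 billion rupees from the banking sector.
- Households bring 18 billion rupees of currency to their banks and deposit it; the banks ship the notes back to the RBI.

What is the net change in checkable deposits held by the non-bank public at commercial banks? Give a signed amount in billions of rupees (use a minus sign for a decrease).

+18 billion

FX purchase 25 billion rupees: the counterparty is a bank, so public deposits are unchanged → 0.
Currency deposit 18 billion rupees: non-bank counterparties' bank balances rise → +18B.
Net: 0 + 18 = +18 billion.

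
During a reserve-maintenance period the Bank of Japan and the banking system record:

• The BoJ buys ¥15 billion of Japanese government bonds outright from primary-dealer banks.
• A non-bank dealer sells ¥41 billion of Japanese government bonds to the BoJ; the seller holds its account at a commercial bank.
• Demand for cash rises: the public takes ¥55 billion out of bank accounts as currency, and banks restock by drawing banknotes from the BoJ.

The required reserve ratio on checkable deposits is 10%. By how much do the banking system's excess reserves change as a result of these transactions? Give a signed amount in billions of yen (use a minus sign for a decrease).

OMO purchase (from banks) ¥15 billion: reserves +¥15B, deposits 0.
Asset purchase (from non-banks) ¥41 billion: reserves +¥41B, deposits +¥41B.
Currency withdrawal ¥55 billion: reserves −¥55B, deposits −¥55B.
Totals: Δreserves = +¥1B, Δdeposits = −¥14B.
Δrequired reserves = 10% × −¥14B = −¥1.4B.
Δexcess reserves = Δreserves − Δrequired = +¥1B − (−¥1.4B) = +¥2.4 billion.

+¥2.4 billion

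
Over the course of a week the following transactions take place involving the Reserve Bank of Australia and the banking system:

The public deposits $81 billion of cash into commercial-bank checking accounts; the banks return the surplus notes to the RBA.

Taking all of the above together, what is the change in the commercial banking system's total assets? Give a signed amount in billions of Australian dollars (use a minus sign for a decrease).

+$81 billion

RBA balance sheet:
  Assets:      no change
  Liabilities: Bank reserves +$81B, Currency in circulation −$81B
Commercial banking system:
  Assets:      Reserves at CB +$81B
  Liabilities: Checkable deposits +$81B
Change in total bank assets = +$81 billion.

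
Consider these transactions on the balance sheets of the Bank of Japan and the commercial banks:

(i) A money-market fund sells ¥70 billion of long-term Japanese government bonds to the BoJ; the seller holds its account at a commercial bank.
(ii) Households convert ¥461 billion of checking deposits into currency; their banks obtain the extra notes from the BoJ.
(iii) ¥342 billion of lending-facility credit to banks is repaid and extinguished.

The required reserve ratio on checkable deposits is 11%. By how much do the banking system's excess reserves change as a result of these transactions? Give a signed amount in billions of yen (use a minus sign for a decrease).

-¥689.99 billion

Asset purchase (from non-banks) ¥70 billion: reserves +¥70B, deposits +¥70B.
Currency withdrawal ¥461 billion: reserves −¥461B, deposits −¥461B.
Discount-window repayment ¥342 billion: reserves −¥342B, deposits 0.
Totals: Δreserves = −¥733B, Δdeposits = −¥391B.
Δrequired reserves = 11% × −¥391B = −¥43.01B.
Δexcess reserves = Δreserves − Δrequired = −¥733B − (−¥43.01B) = -¥689.99 billion.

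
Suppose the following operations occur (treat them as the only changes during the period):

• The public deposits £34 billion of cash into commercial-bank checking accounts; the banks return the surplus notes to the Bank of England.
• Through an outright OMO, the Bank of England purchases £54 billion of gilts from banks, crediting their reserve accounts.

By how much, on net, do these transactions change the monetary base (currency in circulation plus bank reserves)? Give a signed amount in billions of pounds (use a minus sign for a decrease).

+£54 billion

Currency deposit £34 billion: just a shift between currency and reserves — both are base money → 0.
OMO purchase (from banks) £54 billion: Bank of England balance sheet expands → +£54B.
Net: 0 + 54 = +£54 billion.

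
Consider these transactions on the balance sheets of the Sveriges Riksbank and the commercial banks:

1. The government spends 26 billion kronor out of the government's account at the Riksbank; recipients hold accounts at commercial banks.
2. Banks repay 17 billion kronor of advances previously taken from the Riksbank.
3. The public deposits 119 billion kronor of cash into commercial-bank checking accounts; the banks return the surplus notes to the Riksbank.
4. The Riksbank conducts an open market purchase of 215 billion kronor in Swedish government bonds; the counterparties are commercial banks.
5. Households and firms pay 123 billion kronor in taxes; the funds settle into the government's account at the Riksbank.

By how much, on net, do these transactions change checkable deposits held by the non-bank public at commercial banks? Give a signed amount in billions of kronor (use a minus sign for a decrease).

Government spending 26 billion kronor: non-bank counterparties' bank balances rise → +26B.
Discount-window repayment 17 billion kronor: the counterparty is a bank, so public deposits are unchanged → 0.
Currency deposit 119 billion kronor: non-bank counterparties' bank balances rise → +119B.
OMO purchase (from banks) 215 billion kronor: the counterparty is a bank, so public deposits are unchanged → 0.
Government account inflow 123 billion kronor: non-bank counterparties' bank balances fall → −123B.
Net: 26 + 0 + 119 + 0 − 123 = +22 billion.

+22 billion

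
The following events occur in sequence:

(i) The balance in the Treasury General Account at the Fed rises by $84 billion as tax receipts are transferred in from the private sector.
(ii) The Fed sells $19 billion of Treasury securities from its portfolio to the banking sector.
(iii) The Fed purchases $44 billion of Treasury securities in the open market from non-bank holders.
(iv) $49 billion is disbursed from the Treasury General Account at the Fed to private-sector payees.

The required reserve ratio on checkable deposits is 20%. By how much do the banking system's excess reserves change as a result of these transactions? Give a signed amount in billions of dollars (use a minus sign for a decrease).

-$11.8 billion

Government account inflow $84 billion: reserves −$84B, deposits −$84B.
OMO sale (to banks) $19 billion: reserves −$19B, deposits 0.
Asset purchase (from non-banks) $44 billion: reserves +$44B, deposits +$44B.
Government spending $49 billion: reserves +$49B, deposits +$49B.
Totals: Δreserves = −$10B, Δdeposits = +$9B.
Δrequired reserves = 20% × +$9B = +$1.8B.
Δexcess reserves = Δreserves − Δrequired = −$10B − (+$1.8B) = -$11.8 billion.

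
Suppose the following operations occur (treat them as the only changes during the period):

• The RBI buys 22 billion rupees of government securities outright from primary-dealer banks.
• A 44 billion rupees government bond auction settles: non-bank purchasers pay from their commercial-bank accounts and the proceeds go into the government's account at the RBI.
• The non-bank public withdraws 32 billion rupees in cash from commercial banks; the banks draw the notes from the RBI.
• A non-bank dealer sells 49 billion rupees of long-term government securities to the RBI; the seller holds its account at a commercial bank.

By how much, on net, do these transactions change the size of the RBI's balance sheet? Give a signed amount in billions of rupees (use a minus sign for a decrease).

OMO purchase (from banks) 22 billion rupees: an RBI asset is acquired → +22B.
Government account inflow 44 billion rupees: only the composition of liabilities changes → 0.
Currency withdrawal 32 billion rupees: only the composition of liabilities changes → 0.
Asset purchase (from non-banks) 49 billion rupees: an RBI asset is acquired → +49B.
Net: 22 + 0 + 0 + 49 = +71 billion.

+71 billion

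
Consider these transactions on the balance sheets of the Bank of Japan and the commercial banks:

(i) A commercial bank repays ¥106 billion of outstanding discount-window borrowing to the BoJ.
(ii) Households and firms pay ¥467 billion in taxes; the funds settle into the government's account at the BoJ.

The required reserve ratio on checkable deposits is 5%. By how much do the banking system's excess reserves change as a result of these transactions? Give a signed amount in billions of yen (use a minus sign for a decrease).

Discount-window repayment ¥106 billion: reserves −¥106B, deposits 0.
Government account inflow ¥467 billion: reserves −¥467B, deposits −¥467B.
Totals: Δreserves = −¥573B, Δdeposits = −¥467B.
Δrequired reserves = 5% × −¥467B = −¥23.35B.
Δexcess reserves = Δreserves − Δrequired = −¥573B − (−¥23.35B) = -¥549.65 billion.

-¥549.65 billion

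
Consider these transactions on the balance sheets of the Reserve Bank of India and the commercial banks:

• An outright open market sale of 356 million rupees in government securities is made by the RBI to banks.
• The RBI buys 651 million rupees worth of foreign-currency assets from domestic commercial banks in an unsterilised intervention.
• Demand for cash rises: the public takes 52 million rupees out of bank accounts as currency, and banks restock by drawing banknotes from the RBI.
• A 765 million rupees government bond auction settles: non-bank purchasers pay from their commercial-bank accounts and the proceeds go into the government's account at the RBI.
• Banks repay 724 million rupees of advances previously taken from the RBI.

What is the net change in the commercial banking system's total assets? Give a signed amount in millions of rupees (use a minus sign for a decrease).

OMO sale (to banks) 356 million rupees: just an asset swap on bank balance sheets → 0.
FX purchase 651 million rupees: just an asset swap on bank balance sheets → 0.
Currency withdrawal 52 million rupees: bank balance sheets shrink → −52M.
Government account inflow 765 million rupees: bank balance sheets shrink → −765M.
Discount-window repayment 724 million rupees: bank balance sheets shrink → −724M.
Net: 0 + 0 − 52 − 765 − 724 = -1541 million.

-1541 million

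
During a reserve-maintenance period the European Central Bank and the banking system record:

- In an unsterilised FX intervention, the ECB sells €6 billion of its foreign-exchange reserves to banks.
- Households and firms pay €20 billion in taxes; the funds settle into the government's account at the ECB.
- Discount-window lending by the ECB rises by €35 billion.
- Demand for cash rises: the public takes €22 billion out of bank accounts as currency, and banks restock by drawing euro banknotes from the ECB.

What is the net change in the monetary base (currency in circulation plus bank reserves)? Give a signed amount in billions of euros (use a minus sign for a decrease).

ECB balance sheet:
  Assets:      Loans to banks +€35B, Foreign assets −€6B
  Liabilities: Bank reserves −€13B, Currency in circulation +€22B, Government deposits +€20B
Commercial banking system:
  Assets:      Reserves at CB −€13B, Foreign assets +€6B
  Liabilities: Checkable deposits −€42B, Borrowings from CB +€35B
Monetary base = currency + reserves: +€22B + (−€13B) = +€9 billion.

+€9 billion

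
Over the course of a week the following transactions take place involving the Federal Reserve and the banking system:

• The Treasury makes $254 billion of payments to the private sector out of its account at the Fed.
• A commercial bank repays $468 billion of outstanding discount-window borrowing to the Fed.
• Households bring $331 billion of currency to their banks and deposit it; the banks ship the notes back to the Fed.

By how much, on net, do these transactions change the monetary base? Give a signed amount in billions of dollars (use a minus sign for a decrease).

Government spending $254 billion: a non-base liability converts back to reserves → +$254B.
Discount-window repayment $468 billion: Fed balance sheet contracts → −$468B.
Currency deposit $331 billion: just a shift between currency and reserves — both are base money → 0.
Net: 254 − 468 + 0 = -$214 billion.

-$214 billion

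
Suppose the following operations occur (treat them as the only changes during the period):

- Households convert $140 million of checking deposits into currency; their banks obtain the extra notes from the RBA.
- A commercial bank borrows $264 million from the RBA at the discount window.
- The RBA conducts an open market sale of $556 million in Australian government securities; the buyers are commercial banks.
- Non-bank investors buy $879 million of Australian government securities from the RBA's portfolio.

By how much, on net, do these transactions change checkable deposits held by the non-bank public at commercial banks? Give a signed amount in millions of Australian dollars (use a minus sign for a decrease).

RBA balance sheet:
  Assets:      Securities −$1435M, Loans to banks +$264M
  Liabilities: Bank reserves −$1311M, Currency in circulation +$140M
Commercial banking system:
  Assets:      Reserves at CB −$1311M, Securities +$556M
  Liabilities: Checkable deposits −$1019M, Borrowings from CB +$264M
So the change in checkable deposits held by the non-bank public at commercial banks is -$1019 million.

-$1019 million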